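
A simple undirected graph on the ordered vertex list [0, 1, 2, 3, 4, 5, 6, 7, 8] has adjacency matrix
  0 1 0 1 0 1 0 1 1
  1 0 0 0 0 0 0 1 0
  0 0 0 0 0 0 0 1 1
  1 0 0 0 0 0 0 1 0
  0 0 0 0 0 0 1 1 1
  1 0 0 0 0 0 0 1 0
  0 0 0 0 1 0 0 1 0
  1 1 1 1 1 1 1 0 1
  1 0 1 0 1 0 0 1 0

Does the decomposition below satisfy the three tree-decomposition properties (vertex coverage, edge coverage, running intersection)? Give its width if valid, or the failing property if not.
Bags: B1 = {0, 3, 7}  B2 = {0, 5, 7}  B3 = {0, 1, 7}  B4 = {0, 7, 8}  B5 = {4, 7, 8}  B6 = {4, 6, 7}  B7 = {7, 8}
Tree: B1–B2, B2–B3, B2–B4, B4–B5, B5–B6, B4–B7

A tree decomposition must satisfy three properties: every vertex lies in some bag; for every edge, both endpoints lie together in some bag; and for every vertex, the bags containing it form a connected subtree. Here vertex 2 appears in no bag, so the decomposition is invalid.

No — vertex 2 appears in no bag.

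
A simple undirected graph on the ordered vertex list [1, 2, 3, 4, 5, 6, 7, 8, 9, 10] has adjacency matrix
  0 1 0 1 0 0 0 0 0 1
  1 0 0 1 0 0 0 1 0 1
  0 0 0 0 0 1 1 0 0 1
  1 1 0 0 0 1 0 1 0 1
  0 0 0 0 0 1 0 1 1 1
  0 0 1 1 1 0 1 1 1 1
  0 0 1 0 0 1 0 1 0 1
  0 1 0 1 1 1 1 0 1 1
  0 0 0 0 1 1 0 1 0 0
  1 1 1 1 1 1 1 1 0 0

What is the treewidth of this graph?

3

A width-3 tree decomposition is:
Bags: B1 = {5, 6, 8, 10}  B2 = {4, 6, 8, 10}  B3 = {2, 4, 8, 10}  B4 = {6, 7, 8, 10}  B5 = {1, 2, 4, 10}  B6 = {5, 6, 8, 9}  B7 = {3, 6, 7, 10}
Tree: B1–B2, B2–B3, B2–B4, B3–B5, B1–B6, B4–B7
Each bag holds 4 vertices, so the decomposition has width 3, which upper-bounds the treewidth. On the other hand G contains the 4-clique {5, 6, 8, 9}. A clique must lie in a single bag of any decomposition, so no decomposition can have width below 3. The upper and lower bounds meet at 3, so that is the treewidth.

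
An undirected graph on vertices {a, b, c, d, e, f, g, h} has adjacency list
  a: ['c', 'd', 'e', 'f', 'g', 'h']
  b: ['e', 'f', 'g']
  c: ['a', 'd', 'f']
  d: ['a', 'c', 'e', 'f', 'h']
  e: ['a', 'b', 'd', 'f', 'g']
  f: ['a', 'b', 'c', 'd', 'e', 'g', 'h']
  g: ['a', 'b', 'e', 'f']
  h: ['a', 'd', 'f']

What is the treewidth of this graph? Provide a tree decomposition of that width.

Every bag has size at most 4, so the width is 4 − 1 = 3 and tw(G) ≤ 3. For the lower bound, the 4 vertices {a, d, e, f} are pairwise adjacent, and any tree decomposition puts a clique entirely inside one bag — forcing width ≥ 3. Therefore the treewidth is 3.

Treewidth 3.
One optimal decomposition is:
Bags: B1 = {a, d, e, f}  B2 = {a, e, f, g}  B3 = {a, c, d, f}  B4 = {a, d, f, h}  B5 = {b, e, f, g}
Tree: B1–B2, B1–B3, B3–B4, B2–B5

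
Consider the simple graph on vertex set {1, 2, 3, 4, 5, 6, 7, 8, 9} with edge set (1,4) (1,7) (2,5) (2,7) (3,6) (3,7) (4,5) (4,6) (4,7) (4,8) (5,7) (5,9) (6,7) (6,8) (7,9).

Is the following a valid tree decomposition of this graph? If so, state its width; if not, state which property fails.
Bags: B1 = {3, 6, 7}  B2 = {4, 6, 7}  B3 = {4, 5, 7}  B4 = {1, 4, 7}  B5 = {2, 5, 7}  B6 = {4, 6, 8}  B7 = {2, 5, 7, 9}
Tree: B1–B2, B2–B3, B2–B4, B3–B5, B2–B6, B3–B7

No — bags containing vertex 2 are not connected in the tree.

A tree decomposition must satisfy three properties: every vertex lies in some bag; for every edge, both endpoints lie together in some bag; and for every vertex, the bags containing it form a connected subtree. Here bags containing vertex 2 are not connected in the tree, so the decomposition is invalid.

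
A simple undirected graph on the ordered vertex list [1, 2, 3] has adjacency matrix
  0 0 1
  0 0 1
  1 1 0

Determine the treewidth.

1

A width-1 tree decomposition is:
Bags: B1 = {2, 3}  B2 = {1, 3}
Tree: B1–B2
Every bag has size at most 2, so the width is 2 − 1 = 1 and tw(G) ≤ 1. G has an edge, so its treewidth is at least 1. Combining the bounds, tw(G) = 1.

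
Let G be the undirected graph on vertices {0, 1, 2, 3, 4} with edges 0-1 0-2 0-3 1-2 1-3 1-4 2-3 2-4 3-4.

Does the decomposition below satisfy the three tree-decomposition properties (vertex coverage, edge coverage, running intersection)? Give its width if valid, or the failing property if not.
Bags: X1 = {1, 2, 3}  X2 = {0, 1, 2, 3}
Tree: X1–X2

No — vertex 4 appears in no bag.

A tree decomposition must satisfy three properties: every vertex lies in some bag; for every edge, both endpoints lie together in some bag; and for every vertex, the bags containing it form a connected subtree. Here vertex 4 appears in no bag, so the decomposition is invalid.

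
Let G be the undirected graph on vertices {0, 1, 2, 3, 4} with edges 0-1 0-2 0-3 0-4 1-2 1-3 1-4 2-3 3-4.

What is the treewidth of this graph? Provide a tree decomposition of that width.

Each bag holds 4 vertices, so the decomposition has width 3, which upper-bounds the treewidth. For the lower bound, the 4 vertices {0, 1, 2, 3} are pairwise adjacent, and any tree decomposition puts a clique entirely inside one bag — forcing width ≥ 3. Combining the bounds, tw(G) = 3.

Treewidth 3.
One optimal decomposition is:
Bags: B1 = {0, 1, 2, 3}  B2 = {0, 1, 3, 4}
Tree: B1–B2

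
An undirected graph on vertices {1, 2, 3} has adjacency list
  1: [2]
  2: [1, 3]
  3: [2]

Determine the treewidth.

A width-1 tree decomposition is:
Bags: B1 = {1, 2}  B2 = {2, 3}
Tree: B1–B2
Every bag has size at most 2, so the width is 2 − 1 = 1 and tw(G) ≤ 1. Since G has at least one edge (e.g. 2–1), it is not an edgeless graph, so tw(G) ≥ 1. Hence tw(G) = 1 exactly.

1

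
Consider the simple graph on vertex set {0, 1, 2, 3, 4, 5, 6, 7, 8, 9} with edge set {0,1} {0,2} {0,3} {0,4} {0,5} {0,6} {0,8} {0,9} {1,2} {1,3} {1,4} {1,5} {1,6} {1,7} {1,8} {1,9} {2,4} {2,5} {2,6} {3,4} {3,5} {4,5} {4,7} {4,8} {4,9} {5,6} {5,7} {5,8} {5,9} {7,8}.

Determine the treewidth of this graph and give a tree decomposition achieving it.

Every bag has size at most 5, so the width is 5 − 1 = 4 and tw(G) ≤ 4. Conversely, {0, 1, 4, 5, 8} is a clique of size 5, and the vertices of any clique must share a bag in every tree decomposition; so some bag has ≥ 5 vertices and tw(G) ≥ 4. Therefore the treewidth is 4.

Treewidth 4.
Bags: B1 = {0, 1, 4, 5, 9}  B2 = {0, 1, 3, 4, 5}  B3 = {0, 1, 2, 4, 5}  B4 = {0, 1, 4, 5, 8}  B5 = {0, 1, 2, 5, 6}  B6 = {1, 4, 5, 7, 8}
Tree: B1–B2, B2–B3, B1–B4, B3–B5, B4–B6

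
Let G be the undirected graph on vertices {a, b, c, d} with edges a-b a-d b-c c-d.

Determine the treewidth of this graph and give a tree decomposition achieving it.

Each bag holds 3 vertices, so the decomposition has width 2, which upper-bounds the treewidth. Since b–a–d–c–b is a cycle in G, G is not acyclic. Forests are exactly the graphs of treewidth ≤ 1, so tw(G) ≥ 2. The upper and lower bounds meet at 2, so that is the treewidth.

Treewidth 2.
One such decomposition:
Bags: B1 = {a, b, d}  B2 = {b, c, d}
Tree: B1–B2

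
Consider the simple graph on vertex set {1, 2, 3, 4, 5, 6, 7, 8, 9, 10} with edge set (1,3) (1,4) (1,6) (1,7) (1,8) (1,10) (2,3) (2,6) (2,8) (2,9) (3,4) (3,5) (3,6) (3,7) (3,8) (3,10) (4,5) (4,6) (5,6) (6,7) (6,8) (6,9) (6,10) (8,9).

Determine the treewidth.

3

A width-3 tree decomposition is:
Bags: B1 = {1, 3, 4, 6}  B2 = {3, 4, 5, 6}  B3 = {1, 3, 6, 8}  B4 = {1, 3, 6, 10}  B5 = {2, 3, 6, 8}  B6 = {2, 6, 8, 9}  B7 = {1, 3, 6, 7}
Tree: B1–B2, B1–B3, B1–B4, B3–B5, B5–B6, B1–B7
Every bag has size at most 4, so the width is 4 − 1 = 3 and tw(G) ≤ 3. On the other hand G contains the 4-clique {2, 6, 8, 9}. A clique must lie in a single bag of any decomposition, so no decomposition can have width below 3. Combining the bounds, tw(G) = 3.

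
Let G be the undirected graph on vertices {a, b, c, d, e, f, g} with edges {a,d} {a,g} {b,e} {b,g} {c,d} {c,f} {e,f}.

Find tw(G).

2

A width-2 tree decomposition is:
Bags: B1 = {c, e, f}  B2 = {c, d, e}  B3 = {a, d, e}  B4 = {a, e, g}  B5 = {b, e, g}
Tree: B1–B2, B2–B3, B3–B4, B4–B5
The largest bag has 3 vertices, giving width 2; this decomposition certifies tw(G) ≤ 2. Since e–f–c–d–a–g–b–e is a cycle in G, G is not acyclic. Forests are exactly the graphs of treewidth ≤ 1, so tw(G) ≥ 2. Combining the bounds, tw(G) = 2.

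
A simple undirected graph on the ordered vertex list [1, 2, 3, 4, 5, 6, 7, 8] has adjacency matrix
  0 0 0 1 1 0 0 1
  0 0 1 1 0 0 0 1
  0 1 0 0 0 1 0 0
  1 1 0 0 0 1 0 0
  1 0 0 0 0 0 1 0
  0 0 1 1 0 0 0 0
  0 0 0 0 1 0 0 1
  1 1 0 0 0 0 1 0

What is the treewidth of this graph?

2

A width-2 tree decomposition is:
Bags: B1 = {2, 3, 6}  B2 = {2, 4, 6}  B3 = {2, 4, 8}  B4 = {1, 4, 8}  B5 = {1, 7, 8}  B6 = {1, 5, 7}
Tree: B1–B2, B2–B3, B3–B4, B4–B5, B5–B6
Each bag holds 3 vertices, so the decomposition has width 2, which upper-bounds the treewidth. Since 3–6–4–2–3 is a cycle in G, G is not acyclic. Forests are exactly the graphs of treewidth ≤ 1, so tw(G) ≥ 2. The upper and lower bounds meet at 2, so that is the treewidth.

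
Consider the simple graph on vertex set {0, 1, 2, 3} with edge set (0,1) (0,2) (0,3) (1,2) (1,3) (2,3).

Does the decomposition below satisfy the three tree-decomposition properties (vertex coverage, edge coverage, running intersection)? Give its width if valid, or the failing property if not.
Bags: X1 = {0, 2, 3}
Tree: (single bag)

No — vertex 1 appears in no bag.

A tree decomposition must satisfy three properties: every vertex lies in some bag; for every edge, both endpoints lie together in some bag; and for every vertex, the bags containing it form a connected subtree. Here vertex 1 appears in no bag, so the decomposition is invalid.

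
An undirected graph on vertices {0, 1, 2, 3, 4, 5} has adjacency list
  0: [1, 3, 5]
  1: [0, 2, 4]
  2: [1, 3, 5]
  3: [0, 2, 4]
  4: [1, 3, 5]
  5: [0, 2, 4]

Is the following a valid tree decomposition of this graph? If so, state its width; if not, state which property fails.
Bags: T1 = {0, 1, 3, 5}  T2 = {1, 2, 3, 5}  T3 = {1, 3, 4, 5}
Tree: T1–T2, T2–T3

Yes; width 3.

Checking the three conditions: (i) the bags cover all of {0, 1, 2, 3, 4, 5}; (ii) for each edge, some bag contains both endpoints; (iii) the bags containing any fixed vertex form a subtree. All hold, so the decomposition is valid with width 4 − 1 = 3.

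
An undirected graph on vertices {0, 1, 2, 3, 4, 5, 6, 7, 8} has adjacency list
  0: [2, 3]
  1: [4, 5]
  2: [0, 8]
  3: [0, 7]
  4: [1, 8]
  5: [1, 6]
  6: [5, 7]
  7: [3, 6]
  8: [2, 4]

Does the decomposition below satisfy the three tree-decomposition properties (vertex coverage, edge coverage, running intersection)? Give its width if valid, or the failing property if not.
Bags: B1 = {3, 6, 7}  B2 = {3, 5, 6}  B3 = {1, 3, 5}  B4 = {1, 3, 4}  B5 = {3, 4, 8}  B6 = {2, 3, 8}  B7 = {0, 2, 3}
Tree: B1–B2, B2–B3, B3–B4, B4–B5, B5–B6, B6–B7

Vertex coverage: the bags together contain {0, 1, 2, 3, 4, 5, 6, 7, 8}, the full vertex set. Edge coverage: each edge of G has both endpoints in at least one bag. Running intersection: for every vertex, the bags containing it form a connected subtree. All three properties hold, so this is a valid tree decomposition of width max|bag| − 1 = 2, and hence tw(G) ≤ 2.

Yes; width 2.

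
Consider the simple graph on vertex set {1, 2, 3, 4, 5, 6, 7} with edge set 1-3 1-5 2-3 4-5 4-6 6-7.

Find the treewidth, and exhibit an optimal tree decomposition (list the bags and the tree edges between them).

Treewidth 1.
Bags: B1 = {6, 7}  B2 = {4, 6}  B3 = {4, 5}  B4 = {1, 5}  B5 = {1, 3}  B6 = {2, 3}
Tree: B1–B2, B2–B3, B3–B4, B4–B5, B5–B6

Every bag has size at most 2, so the width is 2 − 1 = 1 and tw(G) ≤ 1. Any graph with an edge has treewidth ≥ 1, and G has the edge 7–6. Hence tw(G) = 1 exactly.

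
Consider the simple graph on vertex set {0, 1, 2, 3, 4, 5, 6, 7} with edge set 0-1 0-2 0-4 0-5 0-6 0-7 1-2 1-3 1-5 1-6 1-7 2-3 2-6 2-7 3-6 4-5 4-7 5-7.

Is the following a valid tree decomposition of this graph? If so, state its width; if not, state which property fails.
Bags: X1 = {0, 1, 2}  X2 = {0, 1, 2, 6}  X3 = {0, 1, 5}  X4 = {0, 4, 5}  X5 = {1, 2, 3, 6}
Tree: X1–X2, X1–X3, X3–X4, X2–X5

No — vertex 7 appears in no bag.

A tree decomposition must satisfy three properties: every vertex lies in some bag; for every edge, both endpoints lie together in some bag; and for every vertex, the bags containing it form a connected subtree. Here vertex 7 appears in no bag, so the decomposition is invalid.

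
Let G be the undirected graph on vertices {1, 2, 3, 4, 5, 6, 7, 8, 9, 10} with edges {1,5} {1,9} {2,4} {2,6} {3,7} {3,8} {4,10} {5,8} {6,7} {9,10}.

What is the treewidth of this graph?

2

A width-2 tree decomposition is:
Bags: B1 = {4, 9, 10}  B2 = {1, 4, 9}  B3 = {1, 4, 5}  B4 = {4, 5, 8}  B5 = {3, 4, 8}  B6 = {3, 4, 7}  B7 = {4, 6, 7}  B8 = {2, 4, 6}
Tree: B1–B2, B2–B3, B3–B4, B4–B5, B5–B6, B6–B7, B7–B8
The largest bag has 3 vertices, giving width 2; this decomposition certifies tw(G) ≤ 2. Since 4–10–9–1–5–8–3–7–6–2–4 is a cycle in G, G is not acyclic. Forests are exactly the graphs of treewidth ≤ 1, so tw(G) ≥ 2. Combining the bounds, tw(G) = 2.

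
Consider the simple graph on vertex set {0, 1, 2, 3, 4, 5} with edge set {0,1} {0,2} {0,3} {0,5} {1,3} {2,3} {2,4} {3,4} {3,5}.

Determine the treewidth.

A width-2 tree decomposition is:
Bags: B1 = {0, 3, 5}  B2 = {0, 2, 3}  B3 = {0, 1, 3}  B4 = {2, 3, 4}
Tree: B1–B2, B2–B3, B2–B4
The largest bag has 3 vertices, giving width 2; this decomposition certifies tw(G) ≤ 2. On the other hand G contains the 3-clique {0, 1, 3}. A clique must lie in a single bag of any decomposition, so no decomposition can have width below 2. Hence tw(G) = 2 exactly.

2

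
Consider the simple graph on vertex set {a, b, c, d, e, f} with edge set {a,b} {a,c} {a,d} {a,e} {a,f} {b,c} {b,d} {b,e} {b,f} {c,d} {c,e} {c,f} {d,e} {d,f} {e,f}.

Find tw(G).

5

A width-5 tree decomposition is:
Bags: B1 = {a, b, c, d, e, f}
Tree: (single bag)
A single bag containing all 6 vertices is trivially a valid decomposition of width 5. Conversely, {a, b, c, d, e, f} is a clique of size 6, and the vertices of any clique must share a bag in every tree decomposition; so some bag has ≥ 6 vertices and tw(G) ≥ 5. Hence tw(G) = 5 exactly.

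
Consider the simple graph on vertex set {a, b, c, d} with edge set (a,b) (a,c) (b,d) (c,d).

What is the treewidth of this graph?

2

A width-2 tree decomposition is:
Bags: B1 = {a, b, c}  B2 = {b, c, d}
Tree: B1–B2
The largest bag has 3 vertices, giving width 2; this decomposition certifies tw(G) ≤ 2. The edges c–a–b–d–c form a cycle, so G is not a tree and its treewidth is at least 2. Therefore the treewidth is 2.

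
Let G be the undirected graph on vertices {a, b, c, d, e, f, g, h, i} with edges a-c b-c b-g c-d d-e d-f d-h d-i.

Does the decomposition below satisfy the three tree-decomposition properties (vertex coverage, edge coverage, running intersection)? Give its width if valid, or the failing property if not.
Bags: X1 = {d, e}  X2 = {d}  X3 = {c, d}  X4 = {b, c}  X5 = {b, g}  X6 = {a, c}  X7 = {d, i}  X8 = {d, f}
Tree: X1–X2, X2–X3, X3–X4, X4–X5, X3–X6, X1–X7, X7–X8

No — vertex h appears in no bag.

A tree decomposition must satisfy three properties: every vertex lies in some bag; for every edge, both endpoints lie together in some bag; and for every vertex, the bags containing it form a connected subtree. Here vertex h appears in no bag, so the decomposition is invalid.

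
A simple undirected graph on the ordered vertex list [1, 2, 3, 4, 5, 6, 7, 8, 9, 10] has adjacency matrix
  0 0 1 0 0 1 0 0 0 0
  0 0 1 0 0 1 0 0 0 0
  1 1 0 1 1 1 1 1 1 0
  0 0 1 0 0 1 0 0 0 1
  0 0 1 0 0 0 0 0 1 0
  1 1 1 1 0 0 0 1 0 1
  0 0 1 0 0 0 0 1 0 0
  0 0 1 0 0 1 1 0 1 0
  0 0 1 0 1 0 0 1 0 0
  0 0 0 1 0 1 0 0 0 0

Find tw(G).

A width-2 tree decomposition is:
Bags: B1 = {3, 6, 8}  B2 = {3, 8, 9}  B3 = {2, 3, 6}  B4 = {1, 3, 6}  B5 = {3, 7, 8}  B6 = {3, 4, 6}  B7 = {4, 6, 10}  B8 = {3, 5, 9}
Tree: B1–B2, B1–B3, B3–B4, B1–B5, B4–B6, B6–B7, B2–B8
Each bag holds 3 vertices, so the decomposition has width 2, which upper-bounds the treewidth. On the other hand G contains the 3-clique {4, 6, 10}. A clique must lie in a single bag of any decomposition, so no decomposition can have width below 2. Therefore the treewidth is 2.

2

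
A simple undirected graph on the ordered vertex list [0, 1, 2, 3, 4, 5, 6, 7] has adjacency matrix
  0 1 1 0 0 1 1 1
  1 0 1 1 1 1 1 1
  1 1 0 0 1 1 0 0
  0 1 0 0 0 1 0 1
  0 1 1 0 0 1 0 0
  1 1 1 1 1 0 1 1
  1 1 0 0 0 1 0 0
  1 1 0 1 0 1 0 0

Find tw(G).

A width-3 tree decomposition is:
Bags: B1 = {0, 1, 2, 5}  B2 = {1, 2, 4, 5}  B3 = {0, 1, 5, 7}  B4 = {1, 3, 5, 7}  B5 = {0, 1, 5, 6}
Tree: B1–B2, B1–B3, B3–B4, B1–B5
The largest bag has 4 vertices, giving width 3; this decomposition certifies tw(G) ≤ 3. On the other hand G contains the 4-clique {0, 1, 2, 5}. A clique must lie in a single bag of any decomposition, so no decomposition can have width below 3. Hence tw(G) = 3 exactly.

3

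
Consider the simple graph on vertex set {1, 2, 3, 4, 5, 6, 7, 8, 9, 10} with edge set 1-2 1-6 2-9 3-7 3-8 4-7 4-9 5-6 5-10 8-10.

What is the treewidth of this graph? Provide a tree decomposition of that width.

Every bag has size at most 3, so the width is 3 − 1 = 2 and tw(G) ≤ 2. Since 7–3–8–10–5–6–1–2–9–4–7 is a cycle in G, G is not acyclic. Forests are exactly the graphs of treewidth ≤ 1, so tw(G) ≥ 2. Combining the bounds, tw(G) = 2.

Treewidth 2.
Bags: B1 = {3, 7, 8}  B2 = {7, 8, 10}  B3 = {5, 7, 10}  B4 = {5, 6, 7}  B5 = {1, 6, 7}  B6 = {1, 2, 7}  B7 = {2, 7, 9}  B8 = {4, 7, 9}
Tree: B1–B2, B2–B3, B3–B4, B4–B5, B5–B6, B6–B7, B7–B8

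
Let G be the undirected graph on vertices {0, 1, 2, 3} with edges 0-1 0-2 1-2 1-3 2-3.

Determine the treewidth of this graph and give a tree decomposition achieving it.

Treewidth 2.
Bags: B1 = {0, 1, 2}  B2 = {1, 2, 3}
Tree: B1–B2

Every bag has size at most 3, so the width is 3 − 1 = 2 and tw(G) ≤ 2. On the other hand G contains the 3-clique {0, 1, 2}. A clique must lie in a single bag of any decomposition, so no decomposition can have width below 2. Hence tw(G) = 2 exactly.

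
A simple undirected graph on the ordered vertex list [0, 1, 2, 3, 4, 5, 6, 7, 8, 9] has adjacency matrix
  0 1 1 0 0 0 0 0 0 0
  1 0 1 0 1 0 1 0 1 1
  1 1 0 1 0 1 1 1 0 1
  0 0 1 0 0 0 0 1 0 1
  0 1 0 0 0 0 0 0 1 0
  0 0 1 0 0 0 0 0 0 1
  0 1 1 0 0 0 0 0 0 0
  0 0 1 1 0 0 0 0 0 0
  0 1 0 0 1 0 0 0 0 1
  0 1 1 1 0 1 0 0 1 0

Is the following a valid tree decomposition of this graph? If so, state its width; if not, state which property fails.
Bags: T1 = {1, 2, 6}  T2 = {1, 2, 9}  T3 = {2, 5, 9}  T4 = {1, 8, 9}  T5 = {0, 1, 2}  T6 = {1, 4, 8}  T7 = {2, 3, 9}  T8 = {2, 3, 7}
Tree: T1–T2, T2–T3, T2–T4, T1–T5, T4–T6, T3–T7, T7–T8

Yes; width 2.

Vertex coverage: the bags together contain {0, 1, 2, 3, 4, 5, 6, 7, 8, 9}, the full vertex set. Edge coverage: each edge of G has both endpoints in at least one bag. Running intersection: for every vertex, the bags containing it form a connected subtree. All three properties hold, so this is a valid tree decomposition of width max|bag| − 1 = 2, and hence tw(G) ≤ 2.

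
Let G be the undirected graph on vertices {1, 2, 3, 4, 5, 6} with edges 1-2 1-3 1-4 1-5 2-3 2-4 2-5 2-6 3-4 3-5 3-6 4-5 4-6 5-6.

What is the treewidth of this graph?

4

A width-4 tree decomposition is:
Bags: B1 = {2, 3, 4, 5, 6}  B2 = {1, 2, 3, 4, 5}
Tree: B1–B2
Each bag holds 5 vertices, so the decomposition has width 4, which upper-bounds the treewidth. Conversely, {1, 2, 3, 4, 5} is a clique of size 5, and the vertices of any clique must share a bag in every tree decomposition; so some bag has ≥ 5 vertices and tw(G) ≥ 4. Therefore the treewidth is 4.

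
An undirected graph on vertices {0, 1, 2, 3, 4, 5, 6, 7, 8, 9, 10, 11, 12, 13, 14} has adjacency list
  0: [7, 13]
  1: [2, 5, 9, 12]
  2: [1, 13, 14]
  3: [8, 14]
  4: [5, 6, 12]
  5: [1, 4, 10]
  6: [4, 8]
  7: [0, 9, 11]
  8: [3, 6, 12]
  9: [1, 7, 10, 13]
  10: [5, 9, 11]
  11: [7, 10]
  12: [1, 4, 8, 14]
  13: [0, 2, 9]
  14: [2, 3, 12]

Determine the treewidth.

A width-3 tree decomposition is:
Bags: B1 = {0, 7, 11, 13}  B2 = {7, 9, 11, 13}  B3 = {9, 10, 11, 13}  B4 = {2, 9, 10, 13}  B5 = {1, 2, 9, 10}  B6 = {1, 2, 5, 10}  B7 = {1, 2, 5, 14}  B8 = {1, 5, 12, 14}  B9 = {4, 5, 12, 14}  B10 = {3, 4, 12, 14}  B11 = {3, 4, 8, 12}  B12 = {3, 4, 6, 8}
Tree: B1–B2, B2–B3, B3–B4, B4–B5, B5–B6, B6–B7, B7–B8, B8–B9, B9–B10, B10–B11, B11–B12
Each bag holds 4 vertices, so the decomposition has width 3, which upper-bounds the treewidth. For the lower bound: the 4 vertex sets {0,7,11}, {13}, {9}, {1,2,5,10} are disjoint, each induces a connected subgraph, and every pair is joined by at least one edge of G. Contracting each set to a single vertex therefore yields K_{4} as a minor, and since treewidth is minor-monotone, tw(G) ≥ tw(K_{4}) = 3. Therefore the treewidth is 3.

3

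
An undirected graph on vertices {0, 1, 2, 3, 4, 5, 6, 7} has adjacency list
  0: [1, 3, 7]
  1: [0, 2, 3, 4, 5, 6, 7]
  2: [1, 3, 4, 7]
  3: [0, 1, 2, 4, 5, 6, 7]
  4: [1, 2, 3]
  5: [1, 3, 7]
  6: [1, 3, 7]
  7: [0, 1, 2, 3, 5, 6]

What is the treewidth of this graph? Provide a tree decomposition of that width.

Every bag has size at most 4, so the width is 4 − 1 = 3 and tw(G) ≤ 3. For the lower bound, the 4 vertices {1, 2, 3, 4} are pairwise adjacent, and any tree decomposition puts a clique entirely inside one bag — forcing width ≥ 3. Hence tw(G) = 3 exactly.

Treewidth 3.
One such decomposition:
Bags: B1 = {0, 1, 3, 7}  B2 = {1, 2, 3, 7}  B3 = {1, 2, 3, 4}  B4 = {1, 3, 5, 7}  B5 = {1, 3, 6, 7}
Tree: B1–B2, B2–B3, B2–B4, B2–B5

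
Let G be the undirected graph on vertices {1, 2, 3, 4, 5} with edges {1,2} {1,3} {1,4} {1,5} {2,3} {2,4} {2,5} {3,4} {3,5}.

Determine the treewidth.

A width-3 tree decomposition is:
Bags: B1 = {1, 2, 3, 4}  B2 = {1, 2, 3, 5}
Tree: B1–B2
Every bag has size at most 4, so the width is 4 − 1 = 3 and tw(G) ≤ 3. Conversely, {1, 2, 3, 4} is a clique of size 4, and the vertices of any clique must share a bag in every tree decomposition; so some bag has ≥ 4 vertices and tw(G) ≥ 3. Combining the bounds, tw(G) = 3.

3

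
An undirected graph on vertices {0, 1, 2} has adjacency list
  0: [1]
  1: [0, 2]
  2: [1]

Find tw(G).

1

A width-1 tree decomposition is:
Bags: B1 = {0, 1}  B2 = {1, 2}
Tree: B1–B2
Every bag has size at most 2, so the width is 2 − 1 = 1 and tw(G) ≤ 1. Since G has at least one edge (e.g. 0–1), it is not an edgeless graph, so tw(G) ≥ 1. Combining the bounds, tw(G) = 1.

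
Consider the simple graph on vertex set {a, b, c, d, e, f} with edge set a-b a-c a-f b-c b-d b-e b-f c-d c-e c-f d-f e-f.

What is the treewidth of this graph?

3

A width-3 tree decomposition is:
Bags: B1 = {b, c, d, f}  B2 = {a, b, c, f}  B3 = {b, c, e, f}
Tree: B1–B2, B1–B3
The largest bag has 4 vertices, giving width 3; this decomposition certifies tw(G) ≤ 3. For the lower bound, the 4 vertices {b, c, d, f} are pairwise adjacent, and any tree decomposition puts a clique entirely inside one bag — forcing width ≥ 3. Hence tw(G) = 3 exactly.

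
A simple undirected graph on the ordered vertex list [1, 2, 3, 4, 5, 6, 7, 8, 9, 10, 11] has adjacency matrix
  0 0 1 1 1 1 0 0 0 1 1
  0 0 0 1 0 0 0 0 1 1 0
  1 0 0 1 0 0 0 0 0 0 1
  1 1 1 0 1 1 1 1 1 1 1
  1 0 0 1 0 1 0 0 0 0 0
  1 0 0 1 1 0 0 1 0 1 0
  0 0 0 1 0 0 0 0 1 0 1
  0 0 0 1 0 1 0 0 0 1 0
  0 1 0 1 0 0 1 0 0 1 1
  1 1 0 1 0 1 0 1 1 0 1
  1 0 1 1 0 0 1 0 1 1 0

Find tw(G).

A width-3 tree decomposition is:
Bags: B1 = {4, 6, 8, 10}  B2 = {1, 4, 6, 10}  B3 = {1, 4, 10, 11}  B4 = {4, 9, 10, 11}  B5 = {1, 4, 5, 6}  B6 = {4, 7, 9, 11}  B7 = {2, 4, 9, 10}  B8 = {1, 3, 4, 11}
Tree: B1–B2, B2–B3, B3–B4, B2–B5, B4–B6, B4–B7, B3–B8
Every bag has size at most 4, so the width is 4 − 1 = 3 and tw(G) ≤ 3. Conversely, {4, 6, 8, 10} is a clique of size 4, and the vertices of any clique must share a bag in every tree decomposition; so some bag has ≥ 4 vertices and tw(G) ≥ 3. The upper and lower bounds meet at 3, so that is the treewidth.

3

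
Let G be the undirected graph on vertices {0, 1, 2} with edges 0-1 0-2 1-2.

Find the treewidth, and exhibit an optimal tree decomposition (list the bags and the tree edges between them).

With just one bag of size 3, the width is 3 − 1 = 2, so tw(G) ≤ 2. On the other hand G contains the 3-clique {0, 1, 2}. A clique must lie in a single bag of any decomposition, so no decomposition can have width below 2. Hence tw(G) = 2 exactly.

Treewidth 2.
One such decomposition:
Bags: B1 = {0, 1, 2}
Tree: (single bag)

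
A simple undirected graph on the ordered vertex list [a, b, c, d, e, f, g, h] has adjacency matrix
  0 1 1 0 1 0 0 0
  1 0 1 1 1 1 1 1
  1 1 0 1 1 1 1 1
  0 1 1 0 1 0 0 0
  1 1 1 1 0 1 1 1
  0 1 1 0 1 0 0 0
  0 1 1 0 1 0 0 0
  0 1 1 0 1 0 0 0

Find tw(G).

3

A width-3 tree decomposition is:
Bags: B1 = {b, c, d, e}  B2 = {b, c, e, h}  B3 = {b, c, e, f}  B4 = {a, b, c, e}  B5 = {b, c, e, g}
Tree: B1–B2, B2–B3, B3–B4, B2–B5
Each bag holds 4 vertices, so the decomposition has width 3, which upper-bounds the treewidth. For the lower bound, the 4 vertices {b, c, d, e} are pairwise adjacent, and any tree decomposition puts a clique entirely inside one bag — forcing width ≥ 3. Hence tw(G) = 3 exactly.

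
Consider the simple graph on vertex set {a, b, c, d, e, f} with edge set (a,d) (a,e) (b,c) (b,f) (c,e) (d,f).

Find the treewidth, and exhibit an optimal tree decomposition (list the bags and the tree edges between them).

Treewidth 2.
One such decomposition:
Bags: B1 = {b, c, e}  B2 = {a, b, e}  B3 = {a, b, d}  B4 = {b, d, f}
Tree: B1–B2, B2–B3, B3–B4

Each bag holds 3 vertices, so the decomposition has width 2, which upper-bounds the treewidth. Since b–c–e–a–d–f–b is a cycle in G, G is not acyclic. Forests are exactly the graphs of treewidth ≤ 1, so tw(G) ≥ 2. Hence tw(G) = 2 exactly.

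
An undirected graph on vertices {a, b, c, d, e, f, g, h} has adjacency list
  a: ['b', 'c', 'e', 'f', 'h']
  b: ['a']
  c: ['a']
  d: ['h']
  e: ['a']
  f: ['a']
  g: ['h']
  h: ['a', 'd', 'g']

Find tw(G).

1

A width-1 tree decomposition is:
Bags: B1 = {a, e}  B2 = {a, b}  B3 = {a, h}  B4 = {g, h}  B5 = {a, f}  B6 = {d, h}  B7 = {a, c}
Tree: B1–B2, B2–B3, B3–B4, B2–B5, B3–B6, B3–B7
Each bag holds 2 vertices, so the decomposition has width 1, which upper-bounds the treewidth. Since G has at least one edge (e.g. a–e), it is not an edgeless graph, so tw(G) ≥ 1. Hence tw(G) = 1 exactly.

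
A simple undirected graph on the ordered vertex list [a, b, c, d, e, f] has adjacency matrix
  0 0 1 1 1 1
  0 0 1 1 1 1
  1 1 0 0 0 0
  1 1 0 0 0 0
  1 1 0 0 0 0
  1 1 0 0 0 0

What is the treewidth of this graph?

2

A width-2 tree decomposition is:
Bags: B1 = {a, b, d}  B2 = {a, b, e}  B3 = {a, b, f}  B4 = {a, b, c}
Tree: B1–B2, B2–B3, B3–B4
Every bag has size at most 3, so the width is 3 − 1 = 2 and tw(G) ≤ 2. Since d–a–e–b–d is a cycle in G, G is not acyclic. Forests are exactly the graphs of treewidth ≤ 1, so tw(G) ≥ 2. Combining the bounds, tw(G) = 2.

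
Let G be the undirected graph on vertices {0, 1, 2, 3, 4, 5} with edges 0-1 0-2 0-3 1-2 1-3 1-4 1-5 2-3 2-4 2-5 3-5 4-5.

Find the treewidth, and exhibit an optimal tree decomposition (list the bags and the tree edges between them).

Every bag has size at most 4, so the width is 4 − 1 = 3 and tw(G) ≤ 3. For the lower bound, the 4 vertices {0, 1, 2, 3} are pairwise adjacent, and any tree decomposition puts a clique entirely inside one bag — forcing width ≥ 3. The upper and lower bounds meet at 3, so that is the treewidth.

Treewidth 3.
Bags: B1 = {0, 1, 2, 3}  B2 = {1, 2, 3, 5}  B3 = {1, 2, 4, 5}
Tree: B1–B2, B2–B3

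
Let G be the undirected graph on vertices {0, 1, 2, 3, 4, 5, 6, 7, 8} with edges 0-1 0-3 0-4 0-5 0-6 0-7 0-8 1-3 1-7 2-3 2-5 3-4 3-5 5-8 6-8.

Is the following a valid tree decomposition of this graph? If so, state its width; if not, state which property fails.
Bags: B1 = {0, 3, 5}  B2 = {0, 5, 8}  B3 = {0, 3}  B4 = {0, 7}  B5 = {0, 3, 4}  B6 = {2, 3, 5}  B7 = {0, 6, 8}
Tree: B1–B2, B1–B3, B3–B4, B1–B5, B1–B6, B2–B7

A tree decomposition must satisfy three properties: every vertex lies in some bag; for every edge, both endpoints lie together in some bag; and for every vertex, the bags containing it form a connected subtree. Here vertex 1 appears in no bag, so the decomposition is invalid.

No — vertex 1 appears in no bag.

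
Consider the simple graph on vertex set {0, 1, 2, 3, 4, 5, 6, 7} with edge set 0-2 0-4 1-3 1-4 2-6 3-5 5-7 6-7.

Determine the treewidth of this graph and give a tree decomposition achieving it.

Treewidth 2.
One optimal decomposition is:
Bags: B1 = {2, 6, 7}  B2 = {0, 2, 7}  B3 = {0, 4, 7}  B4 = {1, 4, 7}  B5 = {1, 3, 7}  B6 = {3, 5, 7}
Tree: B1–B2, B2–B3, B3–B4, B4–B5, B5–B6

Each bag holds 3 vertices, so the decomposition has width 2, which upper-bounds the treewidth. The edges 7–6–2–0–4–1–3–5–7 form a cycle, so G is not a tree and its treewidth is at least 2. Therefore the treewidth is 2.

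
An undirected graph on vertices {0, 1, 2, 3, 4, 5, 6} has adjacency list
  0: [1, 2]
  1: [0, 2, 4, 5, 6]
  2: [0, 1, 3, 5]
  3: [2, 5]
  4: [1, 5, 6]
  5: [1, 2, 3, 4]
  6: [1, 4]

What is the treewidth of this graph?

2

A width-2 tree decomposition is:
Bags: B1 = {1, 4, 5}  B2 = {1, 2, 5}  B3 = {1, 4, 6}  B4 = {0, 1, 2}  B5 = {2, 3, 5}
Tree: B1–B2, B1–B3, B2–B4, B2–B5
The largest bag has 3 vertices, giving width 2; this decomposition certifies tw(G) ≤ 2. Conversely, {0, 1, 2} is a clique of size 3, and the vertices of any clique must share a bag in every tree decomposition; so some bag has ≥ 3 vertices and tw(G) ≥ 2. Hence tw(G) = 2 exactly.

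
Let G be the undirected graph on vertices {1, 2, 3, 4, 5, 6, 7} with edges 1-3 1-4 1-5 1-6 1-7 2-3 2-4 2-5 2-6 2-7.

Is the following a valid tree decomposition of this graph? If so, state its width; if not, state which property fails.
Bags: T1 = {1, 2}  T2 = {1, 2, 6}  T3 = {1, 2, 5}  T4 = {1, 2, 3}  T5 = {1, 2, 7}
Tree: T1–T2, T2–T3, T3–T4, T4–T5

No — vertex 4 appears in no bag.

A tree decomposition must satisfy three properties: every vertex lies in some bag; for every edge, both endpoints lie together in some bag; and for every vertex, the bags containing it form a connected subtree. Here vertex 4 appears in no bag, so the decomposition is invalid.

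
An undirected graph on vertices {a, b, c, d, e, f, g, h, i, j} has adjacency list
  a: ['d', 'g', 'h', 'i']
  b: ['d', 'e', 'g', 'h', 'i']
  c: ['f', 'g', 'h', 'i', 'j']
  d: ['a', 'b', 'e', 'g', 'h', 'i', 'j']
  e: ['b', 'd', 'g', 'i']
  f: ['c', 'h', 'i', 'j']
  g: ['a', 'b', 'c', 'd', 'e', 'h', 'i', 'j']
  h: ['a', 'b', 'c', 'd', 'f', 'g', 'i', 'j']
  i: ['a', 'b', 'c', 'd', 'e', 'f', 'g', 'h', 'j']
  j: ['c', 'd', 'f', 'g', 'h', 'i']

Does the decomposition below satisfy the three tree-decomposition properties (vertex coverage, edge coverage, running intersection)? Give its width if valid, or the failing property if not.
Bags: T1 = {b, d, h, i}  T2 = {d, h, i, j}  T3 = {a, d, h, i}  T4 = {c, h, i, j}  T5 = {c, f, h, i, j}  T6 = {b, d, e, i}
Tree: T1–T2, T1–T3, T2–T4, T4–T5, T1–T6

A tree decomposition must satisfy three properties: every vertex lies in some bag; for every edge, both endpoints lie together in some bag; and for every vertex, the bags containing it form a connected subtree. Here vertex g appears in no bag, so the decomposition is invalid.

No — vertex g appears in no bag.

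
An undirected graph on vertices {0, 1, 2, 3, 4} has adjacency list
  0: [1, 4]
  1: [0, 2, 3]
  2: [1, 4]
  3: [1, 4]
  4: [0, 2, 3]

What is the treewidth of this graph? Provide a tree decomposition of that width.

Treewidth 2.
One optimal decomposition is:
Bags: B1 = {0, 1, 4}  B2 = {1, 3, 4}  B3 = {1, 2, 4}
Tree: B1–B2, B2–B3

The largest bag has 3 vertices, giving width 2; this decomposition certifies tw(G) ≤ 2. The edges 0–1–3–4–0 form a cycle, so G is not a tree and its treewidth is at least 2. Combining the bounds, tw(G) = 2.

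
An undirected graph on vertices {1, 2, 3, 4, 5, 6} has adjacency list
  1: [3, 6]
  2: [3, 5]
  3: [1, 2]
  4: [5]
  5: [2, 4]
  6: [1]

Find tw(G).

A width-1 tree decomposition is:
Bags: B1 = {4, 5}  B2 = {2, 5}  B3 = {2, 3}  B4 = {1, 3}  B5 = {1, 6}
Tree: B1–B2, B2–B3, B3–B4, B4–B5
Every bag has size at most 2, so the width is 2 − 1 = 1 and tw(G) ≤ 1. Any graph with an edge has treewidth ≥ 1, and G has the edge 4–5. Hence tw(G) = 1 exactly.

1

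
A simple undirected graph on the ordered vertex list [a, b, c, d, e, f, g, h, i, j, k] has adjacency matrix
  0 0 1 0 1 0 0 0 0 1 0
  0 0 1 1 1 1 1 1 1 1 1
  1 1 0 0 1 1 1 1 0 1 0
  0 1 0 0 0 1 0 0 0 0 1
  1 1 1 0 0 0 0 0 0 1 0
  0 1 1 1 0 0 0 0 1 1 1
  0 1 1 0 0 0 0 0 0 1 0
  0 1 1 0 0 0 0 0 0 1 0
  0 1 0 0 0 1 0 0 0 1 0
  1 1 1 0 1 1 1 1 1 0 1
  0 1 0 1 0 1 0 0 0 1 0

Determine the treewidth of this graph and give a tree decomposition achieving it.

Treewidth 3.
Bags: B1 = {b, c, f, j}  B2 = {b, f, i, j}  B3 = {b, c, g, j}  B4 = {b, f, j, k}  B5 = {b, c, e, j}  B6 = {b, c, h, j}  B7 = {a, c, e, j}  B8 = {b, d, f, k}
Tree: B1–B2, B1–B3, B2–B4, B1–B5, B5–B6, B5–B7, B4–B8

Each bag holds 4 vertices, so the decomposition has width 3, which upper-bounds the treewidth. Conversely, {a, c, e, j} is a clique of size 4, and the vertices of any clique must share a bag in every tree decomposition; so some bag has ≥ 4 vertices and tw(G) ≥ 3. The upper and lower bounds meet at 3, so that is the treewidth.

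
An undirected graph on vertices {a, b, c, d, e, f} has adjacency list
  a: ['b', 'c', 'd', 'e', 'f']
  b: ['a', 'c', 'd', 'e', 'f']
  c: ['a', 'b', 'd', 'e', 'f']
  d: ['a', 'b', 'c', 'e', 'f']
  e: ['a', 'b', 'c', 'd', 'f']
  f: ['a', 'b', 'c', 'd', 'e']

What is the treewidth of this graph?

5

A width-5 tree decomposition is:
Bags: B1 = {a, b, c, d, e, f}
Tree: (single bag)
A single bag containing all 6 vertices is trivially a valid decomposition of width 5. For the lower bound, the 6 vertices {a, b, c, d, e, f} are pairwise adjacent, and any tree decomposition puts a clique entirely inside one bag — forcing width ≥ 5. Therefore the treewidth is 5.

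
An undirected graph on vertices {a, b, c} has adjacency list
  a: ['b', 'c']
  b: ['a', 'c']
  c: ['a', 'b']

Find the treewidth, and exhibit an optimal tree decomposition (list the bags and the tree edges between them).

With just one bag of size 3, the width is 3 − 1 = 2, so tw(G) ≤ 2. For the lower bound, the 3 vertices {a, b, c} are pairwise adjacent, and any tree decomposition puts a clique entirely inside one bag — forcing width ≥ 2. Combining the bounds, tw(G) = 2.

Treewidth 2.
One optimal decomposition is:
Bags: B1 = {a, b, c}
Tree: (single bag)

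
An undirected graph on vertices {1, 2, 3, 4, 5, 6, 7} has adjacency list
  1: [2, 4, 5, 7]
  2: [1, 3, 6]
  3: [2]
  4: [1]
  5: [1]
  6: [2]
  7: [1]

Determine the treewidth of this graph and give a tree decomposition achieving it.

Treewidth 1.
One optimal decomposition is:
Bags: B1 = {2, 3}  B2 = {1, 2}  B3 = {2, 6}  B4 = {1, 7}  B5 = {1, 5}  B6 = {1, 4}
Tree: B1–B2, B2–B3, B2–B4, B2–B5, B5–B6

Each bag holds 2 vertices, so the decomposition has width 1, which upper-bounds the treewidth. G has an edge, so its treewidth is at least 1. The upper and lower bounds meet at 1, so that is the treewidth.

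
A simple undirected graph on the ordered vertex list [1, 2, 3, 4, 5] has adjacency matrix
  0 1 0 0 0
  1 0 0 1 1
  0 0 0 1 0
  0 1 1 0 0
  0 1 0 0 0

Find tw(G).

A width-1 tree decomposition is:
Bags: B1 = {1, 2}  B2 = {2, 4}  B3 = {2, 5}  B4 = {3, 4}
Tree: B1–B2, B2–B3, B2–B4
Every bag has size at most 2, so the width is 2 − 1 = 1 and tw(G) ≤ 1. Since G has at least one edge (e.g. 1–2), it is not an edgeless graph, so tw(G) ≥ 1. Combining the bounds, tw(G) = 1.

1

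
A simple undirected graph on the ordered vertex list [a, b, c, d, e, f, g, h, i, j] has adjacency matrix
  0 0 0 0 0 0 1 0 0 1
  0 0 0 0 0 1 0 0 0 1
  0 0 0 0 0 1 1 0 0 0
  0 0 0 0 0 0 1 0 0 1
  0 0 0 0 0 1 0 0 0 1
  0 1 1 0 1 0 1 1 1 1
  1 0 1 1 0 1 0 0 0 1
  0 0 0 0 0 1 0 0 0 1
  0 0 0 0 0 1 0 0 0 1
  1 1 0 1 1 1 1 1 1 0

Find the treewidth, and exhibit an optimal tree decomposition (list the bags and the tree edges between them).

Treewidth 2.
One such decomposition:
Bags: B1 = {e, f, j}  B2 = {f, g, j}  B3 = {c, f, g}  B4 = {b, f, j}  B5 = {f, i, j}  B6 = {a, g, j}  B7 = {d, g, j}  B8 = {f, h, j}
Tree: B1–B2, B2–B3, B1–B4, B1–B5, B2–B6, B2–B7, B4–B8

The largest bag has 3 vertices, giving width 2; this decomposition certifies tw(G) ≤ 2. On the other hand G contains the 3-clique {d, g, j}. A clique must lie in a single bag of any decomposition, so no decomposition can have width below 2. Therefore the treewidth is 2.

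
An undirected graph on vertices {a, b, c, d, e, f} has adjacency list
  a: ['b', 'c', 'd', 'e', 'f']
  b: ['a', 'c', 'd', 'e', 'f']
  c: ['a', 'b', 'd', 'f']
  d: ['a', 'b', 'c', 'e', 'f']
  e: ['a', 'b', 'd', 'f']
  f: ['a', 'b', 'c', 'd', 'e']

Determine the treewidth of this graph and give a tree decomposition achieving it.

The largest bag has 5 vertices, giving width 4; this decomposition certifies tw(G) ≤ 4. For the lower bound, the 5 vertices {a, b, d, e, f} are pairwise adjacent, and any tree decomposition puts a clique entirely inside one bag — forcing width ≥ 4. The upper and lower bounds meet at 4, so that is the treewidth.

Treewidth 4.
Bags: B1 = {a, b, c, d, f}  B2 = {a, b, d, e, f}
Tree: B1–B2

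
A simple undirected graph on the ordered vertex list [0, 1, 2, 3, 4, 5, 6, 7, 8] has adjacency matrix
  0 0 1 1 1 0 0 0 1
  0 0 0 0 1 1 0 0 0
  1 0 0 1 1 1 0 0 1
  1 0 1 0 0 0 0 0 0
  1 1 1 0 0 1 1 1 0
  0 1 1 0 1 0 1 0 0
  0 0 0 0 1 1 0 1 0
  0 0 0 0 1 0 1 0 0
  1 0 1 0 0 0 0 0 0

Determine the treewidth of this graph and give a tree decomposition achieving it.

Treewidth 2.
Bags: B1 = {4, 6, 7}  B2 = {4, 5, 6}  B3 = {2, 4, 5}  B4 = {0, 2, 4}  B5 = {0, 2, 8}  B6 = {1, 4, 5}  B7 = {0, 2, 3}
Tree: B1–B2, B2–B3, B3–B4, B4–B5, B2–B6, B4–B7

The largest bag has 3 vertices, giving width 2; this decomposition certifies tw(G) ≤ 2. On the other hand G contains the 3-clique {0, 2, 8}. A clique must lie in a single bag of any decomposition, so no decomposition can have width below 2. The upper and lower bounds meet at 2, so that is the treewidth.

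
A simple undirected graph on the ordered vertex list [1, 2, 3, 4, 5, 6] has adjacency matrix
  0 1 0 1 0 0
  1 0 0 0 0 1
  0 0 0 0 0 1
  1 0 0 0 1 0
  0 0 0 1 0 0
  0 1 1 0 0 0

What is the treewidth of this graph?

A width-1 tree decomposition is:
Bags: B1 = {4, 5}  B2 = {1, 4}  B3 = {1, 2}  B4 = {2, 6}  B5 = {3, 6}
Tree: B1–B2, B2–B3, B3–B4, B4–B5
The largest bag has 2 vertices, giving width 1; this decomposition certifies tw(G) ≤ 1. Any graph with an edge has treewidth ≥ 1, and G has the edge 5–4. Hence tw(G) = 1 exactly.

1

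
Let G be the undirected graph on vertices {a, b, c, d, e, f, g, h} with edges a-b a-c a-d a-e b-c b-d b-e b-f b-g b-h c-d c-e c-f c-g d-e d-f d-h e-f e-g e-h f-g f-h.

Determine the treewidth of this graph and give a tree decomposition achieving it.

Treewidth 4.
One such decomposition:
Bags: B1 = {b, c, d, e, f}  B2 = {a, b, c, d, e}  B3 = {b, c, e, f, g}  B4 = {b, d, e, f, h}
Tree: B1–B2, B1–B3, B1–B4

Every bag has size at most 5, so the width is 5 − 1 = 4 and tw(G) ≤ 4. Conversely, {b, d, e, f, h} is a clique of size 5, and the vertices of any clique must share a bag in every tree decomposition; so some bag has ≥ 5 vertices and tw(G) ≥ 4. Therefore the treewidth is 4.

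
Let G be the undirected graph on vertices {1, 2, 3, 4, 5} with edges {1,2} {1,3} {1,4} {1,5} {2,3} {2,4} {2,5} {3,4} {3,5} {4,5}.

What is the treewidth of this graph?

4

A width-4 tree decomposition is:
Bags: B1 = {1, 2, 3, 4, 5}
Tree: (single bag)
With just one bag of size 5, the width is 5 − 1 = 4, so tw(G) ≤ 4. Conversely, {1, 2, 3, 4, 5} is a clique of size 5, and the vertices of any clique must share a bag in every tree decomposition; so some bag has ≥ 5 vertices and tw(G) ≥ 4. Hence tw(G) = 4 exactly.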